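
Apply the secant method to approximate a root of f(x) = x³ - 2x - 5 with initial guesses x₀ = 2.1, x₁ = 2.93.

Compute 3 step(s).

f(x) = x³ - 2x - 5
x₀ = 2.1, x₁ = 2.93

Secant formula: x_{n+1} = x_n - f(x_n)(x_n - x_{n-1})/(f(x_n) - f(x_{n-1}))

Iteration 1:
  f(2.100000) = 0.061000
  f(2.930000) = 14.293757
  x_2 = 2.930000 - 14.293757×(2.930000 - 2.100000)/(14.293757 - 0.061000)
       = 2.096443
Iteration 2:
  f(2.930000) = 14.293757
  f(2.096443) = 0.021131
  x_3 = 2.096443 - 0.021131×(2.096443 - 2.930000)/(0.021131 - 14.293757)
       = 2.095209
Iteration 3:
  f(2.096443) = 0.021131
  f(2.095209) = 0.007337
  x_4 = 2.095209 - 0.007337×(2.095209 - 2.096443)/(0.007337 - 0.021131)
       = 2.094552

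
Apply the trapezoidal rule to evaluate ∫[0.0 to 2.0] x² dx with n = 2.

f(x) = x²
a = 0.0, b = 2.0, n = 2
h = (b - a)/n = 1.000000

Trapezoidal rule: (h/2)[f(x₀) + 2f(x₁) + 2f(x₂) + ... + f(xₙ)]

x_0 = 0.0000, f(x_0) = 0.000000, coefficient = 1
x_1 = 1.0000, f(x_1) = 1.000000, coefficient = 2
x_2 = 2.0000, f(x_2) = 4.000000, coefficient = 1

I ≈ (1.000000/2) × 6.000000 = 3.000000
Exact value: 2.666667
Error: 0.333333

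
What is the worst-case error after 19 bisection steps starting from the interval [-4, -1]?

Bisection error bound: |error| ≤ (b-a)/2^n
|error| ≤ (-1 - (-4))/2^19 = 3/2^19
|error| ≤ 0.0000057220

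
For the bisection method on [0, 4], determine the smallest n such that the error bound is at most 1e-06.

We need (b-a)/2^n ≤ 1e-06
(4 - 0)/2^n ≤ 1e-06
4/2^n ≤ 1e-06
2^n ≥ 4000000
n ≥ log₂(4000000) = 21.93
n ≥ 22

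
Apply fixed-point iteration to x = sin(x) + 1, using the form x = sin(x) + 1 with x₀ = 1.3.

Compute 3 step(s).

Equation: x = sin(x) + 1
Fixed-point form: x = sin(x) + 1
x₀ = 1.3

x_1 = g(1.300000) = 1.963558
x_2 = g(1.963558) = 1.923856
x_3 = g(1.923856) = 1.938319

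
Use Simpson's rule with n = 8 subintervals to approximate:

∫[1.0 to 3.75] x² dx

f(x) = x²
a = 1.0, b = 3.75, n = 8
h = (b - a)/n = 0.343750

Simpson's rule: (h/3)[f(x₀) + 4f(x₁) + 2f(x₂) + ... + f(xₙ)]

x_0 = 1.0000, f(x_0) = 1.000000, coefficient = 1
x_1 = 1.3438, f(x_1) = 1.805664, coefficient = 4
x_2 = 1.6875, f(x_2) = 2.847656, coefficient = 2
x_3 = 2.0312, f(x_3) = 4.125977, coefficient = 4
x_4 = 2.3750, f(x_4) = 5.640625, coefficient = 2
x_5 = 2.7188, f(x_5) = 7.391602, coefficient = 4
x_6 = 3.0625, f(x_6) = 9.378906, coefficient = 2
x_7 = 3.4062, f(x_7) = 11.602539, coefficient = 4
x_8 = 3.7500, f(x_8) = 14.062500, coefficient = 1

I ≈ (0.343750/3) × 150.500000 = 17.244792
Exact value: 17.244792
Error: 0.000000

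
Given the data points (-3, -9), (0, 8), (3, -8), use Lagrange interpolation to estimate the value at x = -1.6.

Lagrange interpolation formula:
P(x) = Σ yᵢ × Lᵢ(x)
where Lᵢ(x) = Π_{j≠i} (x - xⱼ)/(xᵢ - xⱼ)

L_0(-1.6) = (-1.6 - 0)/(-3 - 0) × (-1.6 - 3)/(-3 - 3) = 0.408889
L_1(-1.6) = (-1.6 - (-3))/(0 - (-3)) × (-1.6 - 3)/(0 - 3) = 0.715556
L_2(-1.6) = (-1.6 - (-3))/(3 - (-3)) × (-1.6 - 0)/(3 - 0) = -0.124444

P(-1.6) = (-9)×L_0(-1.6) + 8×L_1(-1.6) + (-8)×L_2(-1.6)
P(-1.6) = 3.040000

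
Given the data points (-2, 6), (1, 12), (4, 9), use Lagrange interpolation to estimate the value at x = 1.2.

Lagrange interpolation formula:
P(x) = Σ yᵢ × Lᵢ(x)
where Lᵢ(x) = Π_{j≠i} (x - xⱼ)/(xᵢ - xⱼ)

L_0(1.2) = (1.2 - 1)/(-2 - 1) × (1.2 - 4)/(-2 - 4) = -0.031111
L_1(1.2) = (1.2 - (-2))/(1 - (-2)) × (1.2 - 4)/(1 - 4) = 0.995556
L_2(1.2) = (1.2 - (-2))/(4 - (-2)) × (1.2 - 1)/(4 - 1) = 0.035556

P(1.2) = 6×L_0(1.2) + 12×L_1(1.2) + 9×L_2(1.2)
P(1.2) = 12.080000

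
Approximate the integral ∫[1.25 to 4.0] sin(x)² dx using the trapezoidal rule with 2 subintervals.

f(x) = sin(x)²
a = 1.25, b = 4.0, n = 2
h = (b - a)/n = 1.375000

Trapezoidal rule: (h/2)[f(x₀) + 2f(x₁) + 2f(x₂) + ... + f(xₙ)]

x_0 = 1.2500, f(x_0) = 0.900572, coefficient = 1
x_1 = 2.6250, f(x_1) = 0.243957, coefficient = 2
x_2 = 4.0000, f(x_2) = 0.572750, coefficient = 1

I ≈ (1.375000/2) × 1.961236 = 1.348350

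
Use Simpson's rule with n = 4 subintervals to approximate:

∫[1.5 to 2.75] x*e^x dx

f(x) = x*e^x
a = 1.5, b = 2.75, n = 4
h = (b - a)/n = 0.312500

Simpson's rule: (h/3)[f(x₀) + 4f(x₁) + 2f(x₂) + ... + f(xₙ)]

x_0 = 1.5000, f(x_0) = 6.722534, coefficient = 1
x_1 = 1.8125, f(x_1) = 11.102909, coefficient = 4
x_2 = 2.1250, f(x_2) = 17.792407, coefficient = 2
x_3 = 2.4375, f(x_3) = 27.895710, coefficient = 4
x_4 = 2.7500, f(x_4) = 43.017238, coefficient = 1

I ≈ (0.312500/3) × 241.319061 = 25.137402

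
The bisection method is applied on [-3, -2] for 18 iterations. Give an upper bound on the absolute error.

Bisection error bound: |error| ≤ (b-a)/2^n
|error| ≤ (-2 - (-3))/2^18 = 1/2^18
|error| ≤ 0.0000038147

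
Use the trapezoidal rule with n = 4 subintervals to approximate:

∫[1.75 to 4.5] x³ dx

f(x) = x³
a = 1.75, b = 4.5, n = 4
h = (b - a)/n = 0.687500

Trapezoidal rule: (h/2)[f(x₀) + 2f(x₁) + 2f(x₂) + ... + f(xₙ)]

x_0 = 1.7500, f(x_0) = 5.359375, coefficient = 1
x_1 = 2.4375, f(x_1) = 14.482178, coefficient = 2
x_2 = 3.1250, f(x_2) = 30.517578, coefficient = 2
x_3 = 3.8125, f(x_3) = 55.415283, coefficient = 2
x_4 = 4.5000, f(x_4) = 91.125000, coefficient = 1

I ≈ (0.687500/2) × 297.314453 = 102.201843
Exact value: 100.170898
Error: 2.030945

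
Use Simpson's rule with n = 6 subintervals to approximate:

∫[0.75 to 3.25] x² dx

f(x) = x²
a = 0.75, b = 3.25, n = 6
h = (b - a)/n = 0.416667

Simpson's rule: (h/3)[f(x₀) + 4f(x₁) + 2f(x₂) + ... + f(xₙ)]

x_0 = 0.7500, f(x_0) = 0.562500, coefficient = 1
x_1 = 1.1667, f(x_1) = 1.361111, coefficient = 4
x_2 = 1.5833, f(x_2) = 2.506944, coefficient = 2
x_3 = 2.0000, f(x_3) = 4.000000, coefficient = 4
x_4 = 2.4167, f(x_4) = 5.840278, coefficient = 2
x_5 = 2.8333, f(x_5) = 8.027778, coefficient = 4
x_6 = 3.2500, f(x_6) = 10.562500, coefficient = 1

I ≈ (0.416667/3) × 81.375000 = 11.302083
Exact value: 11.302083
Error: 0.000000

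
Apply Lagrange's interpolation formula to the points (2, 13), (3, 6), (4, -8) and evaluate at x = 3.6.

Lagrange interpolation formula:
P(x) = Σ yᵢ × Lᵢ(x)
where Lᵢ(x) = Π_{j≠i} (x - xⱼ)/(xᵢ - xⱼ)

L_0(3.6) = (3.6 - 3)/(2 - 3) × (3.6 - 4)/(2 - 4) = -0.120000
L_1(3.6) = (3.6 - 2)/(3 - 2) × (3.6 - 4)/(3 - 4) = 0.640000
L_2(3.6) = (3.6 - 2)/(4 - 2) × (3.6 - 3)/(4 - 3) = 0.480000

P(3.6) = 13×L_0(3.6) + 6×L_1(3.6) + (-8)×L_2(3.6)
P(3.6) = -1.560000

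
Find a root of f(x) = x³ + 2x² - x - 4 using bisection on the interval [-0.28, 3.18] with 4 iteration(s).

f(x) = x³ + 2x² - x - 4
Initial interval: [-0.28, 3.18]

Iteration 1:
  c_1 = (-0.280000 + 3.180000)/2 = 1.450000
  f(c_1) = f(1.450000) = 1.803625
  f(a) × f(c) < 0, new interval: [-0.280000, 1.450000]
Iteration 2:
  c_2 = (-0.280000 + 1.450000)/2 = 0.585000
  f(c_2) = f(0.585000) = -3.700348
  f(a) × f(c) ≥ 0, new interval: [0.585000, 1.450000]
Iteration 3:
  c_3 = (0.585000 + 1.450000)/2 = 1.017500
  f(c_3) = f(1.017500) = -1.893463
  f(a) × f(c) ≥ 0, new interval: [1.017500, 1.450000]
Iteration 4:
  c_4 = (1.017500 + 1.450000)/2 = 1.233750
  f(c_4) = f(1.233750) = -0.311533
  f(a) × f(c) ≥ 0, new interval: [1.233750, 1.450000]

After 4 iteration(s), the approximation is c_4 = 1.233750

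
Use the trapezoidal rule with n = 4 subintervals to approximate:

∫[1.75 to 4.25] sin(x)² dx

f(x) = sin(x)²
a = 1.75, b = 4.25, n = 4
h = (b - a)/n = 0.625000

Trapezoidal rule: (h/2)[f(x₀) + 2f(x₁) + 2f(x₂) + ... + f(xₙ)]

x_0 = 1.7500, f(x_0) = 0.968228, coefficient = 1
x_1 = 2.3750, f(x_1) = 0.481199, coefficient = 2
x_2 = 3.0000, f(x_2) = 0.019915, coefficient = 2
x_3 = 3.6250, f(x_3) = 0.216038, coefficient = 2
x_4 = 4.2500, f(x_4) = 0.801006, coefficient = 1

I ≈ (0.625000/2) × 3.203538 = 1.001106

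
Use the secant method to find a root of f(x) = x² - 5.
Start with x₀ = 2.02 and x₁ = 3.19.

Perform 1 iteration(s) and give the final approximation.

f(x) = x² - 5
x₀ = 2.02, x₁ = 3.19

Secant formula: x_{n+1} = x_n - f(x_n)(x_n - x_{n-1})/(f(x_n) - f(x_{n-1}))

Iteration 1:
  f(2.020000) = -0.919600
  f(3.190000) = 5.176100
  x_2 = 3.190000 - 5.176100×(3.190000 - 2.020000)/(5.176100 - (-0.919600))
       = 2.196507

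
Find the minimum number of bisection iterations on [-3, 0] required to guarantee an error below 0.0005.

We need (b-a)/2^n ≤ 0.0005
(0 - (-3))/2^n ≤ 0.0005
3/2^n ≤ 0.0005
2^n ≥ 6000
n ≥ log₂(6000) = 12.55
n ≥ 13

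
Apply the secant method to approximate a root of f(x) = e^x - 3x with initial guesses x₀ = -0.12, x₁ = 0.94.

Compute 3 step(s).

f(x) = e^x - 3x
x₀ = -0.12, x₁ = 0.94

Secant formula: x_{n+1} = x_n - f(x_n)(x_n - x_{n-1})/(f(x_n) - f(x_{n-1}))

Iteration 1:
  f(-0.120000) = 1.246920
  f(0.940000) = -0.260019
  x_2 = 0.940000 - (-0.260019)×(0.940000 - (-0.120000))/(-0.260019 - 1.246920)
       = 0.757100
Iteration 2:
  f(0.940000) = -0.260019
  f(0.757100) = -0.139215
  x_3 = 0.757100 - (-0.139215)×(0.757100 - 0.940000)/(-0.139215 - (-0.260019))
       = 0.546322
Iteration 3:
  f(0.757100) = -0.139215
  f(0.546322) = 0.087924
  x_4 = 0.546322 - 0.087924×(0.546322 - 0.757100)/(0.087924 - (-0.139215))
       = 0.627912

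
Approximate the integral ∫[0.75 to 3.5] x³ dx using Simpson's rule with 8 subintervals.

f(x) = x³
a = 0.75, b = 3.5, n = 8
h = (b - a)/n = 0.343750

Simpson's rule: (h/3)[f(x₀) + 4f(x₁) + 2f(x₂) + ... + f(xₙ)]

x_0 = 0.7500, f(x_0) = 0.421875, coefficient = 1
x_1 = 1.0938, f(x_1) = 1.308441, coefficient = 4
x_2 = 1.4375, f(x_2) = 2.970459, coefficient = 2
x_3 = 1.7812, f(x_3) = 5.651642, coefficient = 4
x_4 = 2.1250, f(x_4) = 9.595703, coefficient = 2
x_5 = 2.4688, f(x_5) = 15.046356, coefficient = 4
x_6 = 2.8125, f(x_6) = 22.247314, coefficient = 2
x_7 = 3.1562, f(x_7) = 31.442291, coefficient = 4
x_8 = 3.5000, f(x_8) = 42.875000, coefficient = 1

I ≈ (0.343750/3) × 326.718750 = 37.436523
Exact value: 37.436523
Error: 0.000000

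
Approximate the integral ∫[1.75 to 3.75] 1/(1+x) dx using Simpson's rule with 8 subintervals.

f(x) = 1/(1+x)
a = 1.75, b = 3.75, n = 8
h = (b - a)/n = 0.250000

Simpson's rule: (h/3)[f(x₀) + 4f(x₁) + 2f(x₂) + ... + f(xₙ)]

x_0 = 1.7500, f(x_0) = 0.363636, coefficient = 1
x_1 = 2.0000, f(x_1) = 0.333333, coefficient = 4
x_2 = 2.2500, f(x_2) = 0.307692, coefficient = 2
x_3 = 2.5000, f(x_3) = 0.285714, coefficient = 4
x_4 = 2.7500, f(x_4) = 0.266667, coefficient = 2
x_5 = 3.0000, f(x_5) = 0.250000, coefficient = 4
x_6 = 3.2500, f(x_6) = 0.235294, coefficient = 2
x_7 = 3.5000, f(x_7) = 0.222222, coefficient = 4
x_8 = 3.7500, f(x_8) = 0.210526, coefficient = 1

I ≈ (0.250000/3) × 6.558548 = 0.546546
Exact value: 0.546544
Error: 0.000002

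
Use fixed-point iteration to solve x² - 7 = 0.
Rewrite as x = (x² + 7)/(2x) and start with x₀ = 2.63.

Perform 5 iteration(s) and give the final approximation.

Equation: x² - 7 = 0
Fixed-point form: x = (x² + 7)/(2x)
x₀ = 2.63

x_1 = g(2.630000) = 2.645798
x_2 = g(2.645798) = 2.645751
x_3 = g(2.645751) = 2.645751
x_4 = g(2.645751) = 2.645751
x_5 = g(2.645751) = 2.645751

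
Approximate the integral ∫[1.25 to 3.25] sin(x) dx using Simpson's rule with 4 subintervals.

f(x) = sin(x)
a = 1.25, b = 3.25, n = 4
h = (b - a)/n = 0.500000

Simpson's rule: (h/3)[f(x₀) + 4f(x₁) + 2f(x₂) + ... + f(xₙ)]

x_0 = 1.2500, f(x_0) = 0.948985, coefficient = 1
x_1 = 1.7500, f(x_1) = 0.983986, coefficient = 4
x_2 = 2.2500, f(x_2) = 0.778073, coefficient = 2
x_3 = 2.7500, f(x_3) = 0.381661, coefficient = 4
x_4 = 3.2500, f(x_4) = -0.108195, coefficient = 1

I ≈ (0.500000/3) × 7.859524 = 1.309921
Exact value: 1.309452
Error: 0.000469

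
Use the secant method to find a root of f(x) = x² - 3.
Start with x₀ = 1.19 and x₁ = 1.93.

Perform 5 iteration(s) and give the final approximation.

f(x) = x² - 3
x₀ = 1.19, x₁ = 1.93

Secant formula: x_{n+1} = x_n - f(x_n)(x_n - x_{n-1})/(f(x_n) - f(x_{n-1}))

Iteration 1:
  f(1.190000) = -1.583900
  f(1.930000) = 0.724900
  x_2 = 1.930000 - 0.724900×(1.930000 - 1.190000)/(0.724900 - (-1.583900))
       = 1.697660
Iteration 2:
  f(1.930000) = 0.724900
  f(1.697660) = -0.117950
  x_3 = 1.697660 - (-0.117950)×(1.697660 - 1.930000)/(-0.117950 - 0.724900)
       = 1.730174
Iteration 3:
  f(1.697660) = -0.117950
  f(1.730174) = -0.006497
  x_4 = 1.730174 - (-0.006497)×(1.730174 - 1.697660)/(-0.006497 - (-0.117950))
       = 1.732070
Iteration 4:
  f(1.730174) = -0.006497
  f(1.732070) = 0.000065
  x_5 = 1.732070 - 0.000065×(1.732070 - 1.730174)/(0.000065 - (-0.006497))
       = 1.732051
Iteration 5:
  f(1.732070) = 0.000065
  f(1.732051) = 0.000000
  x_6 = 1.732051 - 0.000000×(1.732051 - 1.732070)/(0.000000 - 0.000065)
       = 1.732051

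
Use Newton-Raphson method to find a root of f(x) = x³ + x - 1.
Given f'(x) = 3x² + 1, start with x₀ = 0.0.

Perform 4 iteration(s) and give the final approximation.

f(x) = x³ + x - 1
f'(x) = 3x² + 1
x₀ = 0.0

Newton-Raphson formula: x_{n+1} = x_n - f(x_n)/f'(x_n)

Iteration 1:
  f(0.000000) = -1.000000
  f'(0.000000) = 1.000000
  x_1 = 0.000000 - (-1.000000)/1.000000 = 1.000000
Iteration 2:
  f(1.000000) = 1.000000
  f'(1.000000) = 4.000000
  x_2 = 1.000000 - 1.000000/4.000000 = 0.750000
Iteration 3:
  f(0.750000) = 0.171875
  f'(0.750000) = 2.687500
  x_3 = 0.750000 - 0.171875/2.687500 = 0.686047
Iteration 4:
  f(0.686047) = 0.008941
  f'(0.686047) = 2.411979
  x_4 = 0.686047 - 0.008941/2.411979 = 0.682340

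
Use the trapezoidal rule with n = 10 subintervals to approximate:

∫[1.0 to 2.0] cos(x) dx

f(x) = cos(x)
a = 1.0, b = 2.0, n = 10
h = (b - a)/n = 0.100000

Trapezoidal rule: (h/2)[f(x₀) + 2f(x₁) + 2f(x₂) + ... + f(xₙ)]

x_0 = 1.0000, f(x_0) = 0.540302, coefficient = 1
x_1 = 1.1000, f(x_1) = 0.453596, coefficient = 2
x_2 = 1.2000, f(x_2) = 0.362358, coefficient = 2
x_3 = 1.3000, f(x_3) = 0.267499, coefficient = 2
x_4 = 1.4000, f(x_4) = 0.169967, coefficient = 2
x_5 = 1.5000, f(x_5) = 0.070737, coefficient = 2
x_6 = 1.6000, f(x_6) = -0.029200, coefficient = 2
x_7 = 1.7000, f(x_7) = -0.128844, coefficient = 2
x_8 = 1.8000, f(x_8) = -0.227202, coefficient = 2
x_9 = 1.9000, f(x_9) = -0.323290, coefficient = 2
x_10 = 2.0000, f(x_10) = -0.416147, coefficient = 1

I ≈ (0.100000/2) × 1.355398 = 0.067770
Exact value: 0.067826
Error: 0.000057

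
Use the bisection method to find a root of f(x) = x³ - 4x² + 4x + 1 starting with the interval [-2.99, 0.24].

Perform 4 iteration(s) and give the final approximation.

f(x) = x³ - 4x² + 4x + 1
Initial interval: [-2.99, 0.24]

Iteration 1:
  c_1 = (-2.990000 + 0.240000)/2 = -1.375000
  f(c_1) = f(-1.375000) = -14.662109
  f(a) × f(c) ≥ 0, new interval: [-1.375000, 0.240000]
Iteration 2:
  c_2 = (-1.375000 + 0.240000)/2 = -0.567500
  f(c_2) = f(-0.567500) = -2.740992
  f(a) × f(c) ≥ 0, new interval: [-0.567500, 0.240000]
Iteration 3:
  c_3 = (-0.567500 + 0.240000)/2 = -0.163750
  f(c_3) = f(-0.163750) = 0.233353
  f(a) × f(c) < 0, new interval: [-0.567500, -0.163750]
Iteration 4:
  c_4 = (-0.567500 + (-0.163750))/2 = -0.365625
  f(c_4) = f(-0.365625) = -1.046104
  f(a) × f(c) ≥ 0, new interval: [-0.365625, -0.163750]

After 4 iteration(s), the approximation is c_4 = -0.365625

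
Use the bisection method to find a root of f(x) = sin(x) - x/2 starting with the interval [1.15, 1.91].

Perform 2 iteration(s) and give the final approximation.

f(x) = sin(x) - x/2
Initial interval: [1.15, 1.91]

Iteration 1:
  c_1 = (1.150000 + 1.910000)/2 = 1.530000
  f(c_1) = f(1.530000) = 0.234168
  f(a) × f(c) ≥ 0, new interval: [1.530000, 1.910000]
Iteration 2:
  c_2 = (1.530000 + 1.910000)/2 = 1.720000
  f(c_2) = f(1.720000) = 0.128890
  f(a) × f(c) ≥ 0, new interval: [1.720000, 1.910000]

After 2 iteration(s), the approximation is c_2 = 1.720000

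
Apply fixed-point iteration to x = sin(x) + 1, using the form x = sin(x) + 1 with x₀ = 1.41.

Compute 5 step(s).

Equation: x = sin(x) + 1
Fixed-point form: x = sin(x) + 1
x₀ = 1.41

x_1 = g(1.410000) = 1.987100
x_2 = g(1.987100) = 1.914590
x_3 = g(1.914590) = 1.941483
x_4 = g(1.941483) = 1.932079
x_5 = g(1.932079) = 1.935444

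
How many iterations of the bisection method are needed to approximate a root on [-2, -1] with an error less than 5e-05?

We need (b-a)/2^n ≤ 5e-05
(-1 - (-2))/2^n ≤ 5e-05
1/2^n ≤ 5e-05
2^n ≥ 20000
n ≥ log₂(20000) = 14.29
n ≥ 15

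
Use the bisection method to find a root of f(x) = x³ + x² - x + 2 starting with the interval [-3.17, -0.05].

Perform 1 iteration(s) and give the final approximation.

f(x) = x³ + x² - x + 2
Initial interval: [-3.17, -0.05]

Iteration 1:
  c_1 = (-3.170000 + (-0.050000))/2 = -1.610000
  f(c_1) = f(-1.610000) = 2.028819
  f(a) × f(c) < 0, new interval: [-3.170000, -1.610000]

After 1 iteration(s), the approximation is c_1 = -1.610000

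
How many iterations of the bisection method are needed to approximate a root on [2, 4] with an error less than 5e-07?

We need (b-a)/2^n ≤ 5e-07
(4 - 2)/2^n ≤ 5e-07
2/2^n ≤ 5e-07
2^n ≥ 4000000
n ≥ log₂(4000000) = 21.93
n ≥ 22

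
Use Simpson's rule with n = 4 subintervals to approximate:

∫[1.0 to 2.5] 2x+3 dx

f(x) = 2x+3
a = 1.0, b = 2.5, n = 4
h = (b - a)/n = 0.375000

Simpson's rule: (h/3)[f(x₀) + 4f(x₁) + 2f(x₂) + ... + f(xₙ)]

x_0 = 1.0000, f(x_0) = 5.000000, coefficient = 1
x_1 = 1.3750, f(x_1) = 5.750000, coefficient = 4
x_2 = 1.7500, f(x_2) = 6.500000, coefficient = 2
x_3 = 2.1250, f(x_3) = 7.250000, coefficient = 4
x_4 = 2.5000, f(x_4) = 8.000000, coefficient = 1

I ≈ (0.375000/3) × 78.000000 = 9.750000
Exact value: 9.750000
Error: 0.000000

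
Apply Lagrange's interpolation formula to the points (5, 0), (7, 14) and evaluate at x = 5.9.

Lagrange interpolation formula:
P(x) = Σ yᵢ × Lᵢ(x)
where Lᵢ(x) = Π_{j≠i} (x - xⱼ)/(xᵢ - xⱼ)

L_0(5.9) = (5.9 - 7)/(5 - 7) = 0.550000
L_1(5.9) = (5.9 - 5)/(7 - 5) = 0.450000

P(5.9) = 0×L_0(5.9) + 14×L_1(5.9)
P(5.9) = 6.300000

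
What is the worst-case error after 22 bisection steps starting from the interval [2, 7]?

Bisection error bound: |error| ≤ (b-a)/2^n
|error| ≤ (7 - 2)/2^22 = 5/2^22
|error| ≤ 0.0000011921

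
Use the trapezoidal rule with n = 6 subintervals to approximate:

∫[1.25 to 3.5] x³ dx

f(x) = x³
a = 1.25, b = 3.5, n = 6
h = (b - a)/n = 0.375000

Trapezoidal rule: (h/2)[f(x₀) + 2f(x₁) + 2f(x₂) + ... + f(xₙ)]

x_0 = 1.2500, f(x_0) = 1.953125, coefficient = 1
x_1 = 1.6250, f(x_1) = 4.291016, coefficient = 2
x_2 = 2.0000, f(x_2) = 8.000000, coefficient = 2
x_3 = 2.3750, f(x_3) = 13.396484, coefficient = 2
x_4 = 2.7500, f(x_4) = 20.796875, coefficient = 2
x_5 = 3.1250, f(x_5) = 30.517578, coefficient = 2
x_6 = 3.5000, f(x_6) = 42.875000, coefficient = 1

I ≈ (0.375000/2) × 198.832031 = 37.281006
Exact value: 36.905273
Error: 0.375732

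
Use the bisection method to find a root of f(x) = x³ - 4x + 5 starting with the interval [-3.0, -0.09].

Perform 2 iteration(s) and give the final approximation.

f(x) = x³ - 4x + 5
Initial interval: [-3.0, -0.09]

Iteration 1:
  c_1 = (-3.000000 + (-0.090000))/2 = -1.545000
  f(c_1) = f(-1.545000) = 7.492046
  f(a) × f(c) < 0, new interval: [-3.000000, -1.545000]
Iteration 2:
  c_2 = (-3.000000 + (-1.545000))/2 = -2.272500
  f(c_2) = f(-2.272500) = 2.354228
  f(a) × f(c) < 0, new interval: [-3.000000, -2.272500]

After 2 iteration(s), the approximation is c_2 = -2.272500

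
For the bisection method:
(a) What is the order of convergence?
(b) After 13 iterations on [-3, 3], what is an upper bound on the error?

(a) Bisection has linear (order 1) convergence; the error is halved each step.

(b) Error bound = (b-a)/2^n = (3 - (-3))/2^{13}
    = 6/2^{13}

(a) 1 (linear); (b) error ≤ 7.32e-04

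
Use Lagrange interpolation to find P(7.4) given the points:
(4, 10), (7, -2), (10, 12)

Lagrange interpolation formula:
P(x) = Σ yᵢ × Lᵢ(x)
where Lᵢ(x) = Π_{j≠i} (x - xⱼ)/(xᵢ - xⱼ)

L_0(7.4) = (7.4 - 7)/(4 - 7) × (7.4 - 10)/(4 - 10) = -0.057778
L_1(7.4) = (7.4 - 4)/(7 - 4) × (7.4 - 10)/(7 - 10) = 0.982222
L_2(7.4) = (7.4 - 4)/(10 - 4) × (7.4 - 7)/(10 - 7) = 0.075556

P(7.4) = 10×L_0(7.4) + (-2)×L_1(7.4) + 12×L_2(7.4)
P(7.4) = -1.635556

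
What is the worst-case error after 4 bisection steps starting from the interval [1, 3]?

Bisection error bound: |error| ≤ (b-a)/2^n
|error| ≤ (3 - 1)/2^4 = 2/2^4
|error| ≤ 0.1250000000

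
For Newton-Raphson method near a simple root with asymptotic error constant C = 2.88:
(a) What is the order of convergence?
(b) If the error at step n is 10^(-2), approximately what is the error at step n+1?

(a) Newton-Raphson has quadratic (order 2) convergence near simple roots.
    This means |e_{n+1}| ≈ C|e_n|².

(b) With |e_n| = 10^(-2) and C = 2.88:
    |e_{n+1}| ≈ 2.88 × (10^(-2))² = 2.88 × 10^(-4)

(a) 2 (quadratic); (b) |e_{n+1}| ≈ 2.880e-04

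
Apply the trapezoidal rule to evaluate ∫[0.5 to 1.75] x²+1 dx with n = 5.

f(x) = x²+1
a = 0.5, b = 1.75, n = 5
h = (b - a)/n = 0.250000

Trapezoidal rule: (h/2)[f(x₀) + 2f(x₁) + 2f(x₂) + ... + f(xₙ)]

x_0 = 0.5000, f(x_0) = 1.250000, coefficient = 1
x_1 = 0.7500, f(x_1) = 1.562500, coefficient = 2
x_2 = 1.0000, f(x_2) = 2.000000, coefficient = 2
x_3 = 1.2500, f(x_3) = 2.562500, coefficient = 2
x_4 = 1.5000, f(x_4) = 3.250000, coefficient = 2
x_5 = 1.7500, f(x_5) = 4.062500, coefficient = 1

I ≈ (0.250000/2) × 24.062500 = 3.007812
Exact value: 2.994792
Error: 0.013021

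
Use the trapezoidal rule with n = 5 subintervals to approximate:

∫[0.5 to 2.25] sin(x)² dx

f(x) = sin(x)²
a = 0.5, b = 2.25, n = 5
h = (b - a)/n = 0.350000

Trapezoidal rule: (h/2)[f(x₀) + 2f(x₁) + 2f(x₂) + ... + f(xₙ)]

x_0 = 0.5000, f(x_0) = 0.229849, coefficient = 1
x_1 = 0.8500, f(x_1) = 0.564422, coefficient = 2
x_2 = 1.2000, f(x_2) = 0.868697, coefficient = 2
x_3 = 1.5500, f(x_3) = 0.999568, coefficient = 2
x_4 = 1.9000, f(x_4) = 0.895484, coefficient = 2
x_5 = 2.2500, f(x_5) = 0.605398, coefficient = 1

I ≈ (0.350000/2) × 7.491588 = 1.311028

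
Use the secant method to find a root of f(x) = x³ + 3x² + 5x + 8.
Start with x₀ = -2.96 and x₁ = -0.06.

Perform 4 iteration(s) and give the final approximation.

f(x) = x³ + 3x² + 5x + 8
x₀ = -2.96, x₁ = -0.06

Secant formula: x_{n+1} = x_n - f(x_n)(x_n - x_{n-1})/(f(x_n) - f(x_{n-1}))

Iteration 1:
  f(-2.960000) = -6.449536
  f(-0.060000) = 7.710584
  x_2 = -0.060000 - 7.710584×(-0.060000 - (-2.960000))/(7.710584 - (-6.449536))
       = -1.639132
Iteration 2:
  f(-0.060000) = 7.710584
  f(-1.639132) = 3.460658
  x_3 = -1.639132 - 3.460658×(-1.639132 - (-0.060000))/(3.460658 - 7.710584)
       = -2.924998
Iteration 3:
  f(-1.639132) = 3.460658
  f(-2.924998) = -5.983297
  x_4 = -2.924998 - (-5.983297)×(-2.924998 - (-1.639132))/(-5.983297 - 3.460658)
       = -2.110326
Iteration 4:
  f(-2.924998) = -5.983297
  f(-2.110326) = 1.410509
  x_5 = -2.110326 - 1.410509×(-2.110326 - (-2.924998))/(1.410509 - (-5.983297))
       = -2.265740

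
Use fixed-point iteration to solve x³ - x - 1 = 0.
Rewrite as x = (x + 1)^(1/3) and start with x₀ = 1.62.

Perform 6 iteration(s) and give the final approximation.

Equation: x³ - x - 1 = 0
Fixed-point form: x = (x + 1)^(1/3)
x₀ = 1.62

x_1 = g(1.620000) = 1.378586
x_2 = g(1.378586) = 1.334872
x_3 = g(1.334872) = 1.326644
x_4 = g(1.326644) = 1.325084
x_5 = g(1.325084) = 1.324787
x_6 = g(1.324787) = 1.324731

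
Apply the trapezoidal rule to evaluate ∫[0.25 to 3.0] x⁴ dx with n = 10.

f(x) = x⁴
a = 0.25, b = 3.0, n = 10
h = (b - a)/n = 0.275000

Trapezoidal rule: (h/2)[f(x₀) + 2f(x₁) + 2f(x₂) + ... + f(xₙ)]

x_0 = 0.2500, f(x_0) = 0.003906, coefficient = 1
x_1 = 0.5250, f(x_1) = 0.075969, coefficient = 2
x_2 = 0.8000, f(x_2) = 0.409600, coefficient = 2
x_3 = 1.0750, f(x_3) = 1.335469, coefficient = 2
x_4 = 1.3500, f(x_4) = 3.321506, coefficient = 2
x_5 = 1.6250, f(x_5) = 6.972900, coefficient = 2
x_6 = 1.9000, f(x_6) = 13.032100, coefficient = 2
x_7 = 2.1750, f(x_7) = 22.378813, coefficient = 2
x_8 = 2.4500, f(x_8) = 36.030006, coefficient = 2
x_9 = 2.7250, f(x_9) = 55.139907, coefficient = 2
x_10 = 3.0000, f(x_10) = 81.000000, coefficient = 1

I ≈ (0.275000/2) × 358.396448 = 49.279512
Exact value: 48.599805
Error: 0.679707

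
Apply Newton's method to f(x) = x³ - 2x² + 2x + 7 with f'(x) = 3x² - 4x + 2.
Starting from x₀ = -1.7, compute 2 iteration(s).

f(x) = x³ - 2x² + 2x + 7
f'(x) = 3x² - 4x + 2
x₀ = -1.7

Newton-Raphson formula: x_{n+1} = x_n - f(x_n)/f'(x_n)

Iteration 1:
  f(-1.700000) = -7.093000
  f'(-1.700000) = 17.470000
  x_1 = -1.700000 - (-7.093000)/17.470000 = -1.293990
Iteration 2:
  f(-1.293990) = -1.103466
  f'(-1.293990) = 12.199187
  x_2 = -1.293990 - (-1.103466)/12.199187 = -1.203536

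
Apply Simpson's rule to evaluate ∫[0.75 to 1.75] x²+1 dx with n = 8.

f(x) = x²+1
a = 0.75, b = 1.75, n = 8
h = (b - a)/n = 0.125000

Simpson's rule: (h/3)[f(x₀) + 4f(x₁) + 2f(x₂) + ... + f(xₙ)]

x_0 = 0.7500, f(x_0) = 1.562500, coefficient = 1
x_1 = 0.8750, f(x_1) = 1.765625, coefficient = 4
x_2 = 1.0000, f(x_2) = 2.000000, coefficient = 2
x_3 = 1.1250, f(x_3) = 2.265625, coefficient = 4
x_4 = 1.2500, f(x_4) = 2.562500, coefficient = 2
x_5 = 1.3750, f(x_5) = 2.890625, coefficient = 4
x_6 = 1.5000, f(x_6) = 3.250000, coefficient = 2
x_7 = 1.6250, f(x_7) = 3.640625, coefficient = 4
x_8 = 1.7500, f(x_8) = 4.062500, coefficient = 1

I ≈ (0.125000/3) × 63.500000 = 2.645833
Exact value: 2.645833
Error: 0.000000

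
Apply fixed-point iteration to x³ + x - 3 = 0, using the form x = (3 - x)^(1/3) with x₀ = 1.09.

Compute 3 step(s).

Equation: x³ + x - 3 = 0
Fixed-point form: x = (3 - x)^(1/3)
x₀ = 1.09

x_1 = g(1.090000) = 1.240731
x_2 = g(1.240731) = 1.207195
x_3 = g(1.207195) = 1.214817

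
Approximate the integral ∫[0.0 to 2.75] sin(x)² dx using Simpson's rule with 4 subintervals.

f(x) = sin(x)²
a = 0.0, b = 2.75, n = 4
h = (b - a)/n = 0.687500

Simpson's rule: (h/3)[f(x₀) + 4f(x₁) + 2f(x₂) + ... + f(xₙ)]

x_0 = 0.0000, f(x_0) = 0.000000, coefficient = 1
x_1 = 0.6875, f(x_1) = 0.402726, coefficient = 4
x_2 = 1.3750, f(x_2) = 0.962151, coefficient = 2
x_3 = 2.0625, f(x_3) = 0.777095, coefficient = 4
x_4 = 2.7500, f(x_4) = 0.145665, coefficient = 1

I ≈ (0.687500/3) × 6.789251 = 1.555870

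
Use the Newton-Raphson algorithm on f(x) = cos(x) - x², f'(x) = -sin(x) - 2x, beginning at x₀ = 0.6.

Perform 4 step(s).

f(x) = cos(x) - x²
f'(x) = -sin(x) - 2x
x₀ = 0.6

Newton-Raphson formula: x_{n+1} = x_n - f(x_n)/f'(x_n)

Iteration 1:
  f(0.600000) = 0.465336
  f'(0.600000) = -1.764642
  x_1 = 0.600000 - 0.465336/(-1.764642) = 0.863700
Iteration 2:
  f(0.863700) = -0.096348
  f'(0.863700) = -2.487650
  x_2 = 0.863700 - (-0.096348)/(-2.487650) = 0.824969
Iteration 3:
  f(0.824969) = -0.001995
  f'(0.824969) = -2.384465
  x_3 = 0.824969 - (-0.001995)/(-2.384465) = 0.824133
Iteration 4:
  f(0.824133) = -0.000001
  f'(0.824133) = -2.382224
  x_4 = 0.824133 - (-0.000001)/(-2.382224) = 0.824132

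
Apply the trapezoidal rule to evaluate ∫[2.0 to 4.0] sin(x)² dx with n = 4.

f(x) = sin(x)²
a = 2.0, b = 4.0, n = 4
h = (b - a)/n = 0.500000

Trapezoidal rule: (h/2)[f(x₀) + 2f(x₁) + 2f(x₂) + ... + f(xₙ)]

x_0 = 2.0000, f(x_0) = 0.826822, coefficient = 1
x_1 = 2.5000, f(x_1) = 0.358169, coefficient = 2
x_2 = 3.0000, f(x_2) = 0.019915, coefficient = 2
x_3 = 3.5000, f(x_3) = 0.123049, coefficient = 2
x_4 = 4.0000, f(x_4) = 0.572750, coefficient = 1

I ≈ (0.500000/2) × 2.401837 = 0.600459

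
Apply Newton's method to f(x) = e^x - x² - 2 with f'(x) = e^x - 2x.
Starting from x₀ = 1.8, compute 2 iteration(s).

f(x) = e^x - x² - 2
f'(x) = e^x - 2x
x₀ = 1.8

Newton-Raphson formula: x_{n+1} = x_n - f(x_n)/f'(x_n)

Iteration 1:
  f(1.800000) = 0.809647
  f'(1.800000) = 2.449647
  x_1 = 1.800000 - 0.809647/2.449647 = 1.469484
Iteration 2:
  f(1.469484) = 0.187608
  f'(1.469484) = 1.408024
  x_2 = 1.469484 - 0.187608/1.408024 = 1.336242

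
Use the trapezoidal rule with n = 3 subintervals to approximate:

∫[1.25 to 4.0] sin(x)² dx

f(x) = sin(x)²
a = 1.25, b = 4.0, n = 3
h = (b - a)/n = 0.916667

Trapezoidal rule: (h/2)[f(x₀) + 2f(x₁) + 2f(x₂) + ... + f(xₙ)]

x_0 = 1.2500, f(x_0) = 0.900572, coefficient = 1
x_1 = 2.1667, f(x_1) = 0.685022, coefficient = 2
x_2 = 3.0833, f(x_2) = 0.003390, coefficient = 2
x_3 = 4.0000, f(x_3) = 0.572750, coefficient = 1

I ≈ (0.916667/2) × 2.850146 = 1.306317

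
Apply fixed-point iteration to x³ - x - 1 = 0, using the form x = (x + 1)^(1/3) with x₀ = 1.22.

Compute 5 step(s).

Equation: x³ - x - 1 = 0
Fixed-point form: x = (x + 1)^(1/3)
x₀ = 1.22

x_1 = g(1.220000) = 1.304521
x_2 = g(1.304521) = 1.320870
x_3 = g(1.320870) = 1.323987
x_4 = g(1.323987) = 1.324579
x_5 = g(1.324579) = 1.324692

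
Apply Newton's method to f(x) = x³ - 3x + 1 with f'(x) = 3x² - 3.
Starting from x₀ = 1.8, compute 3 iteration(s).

f(x) = x³ - 3x + 1
f'(x) = 3x² - 3
x₀ = 1.8

Newton-Raphson formula: x_{n+1} = x_n - f(x_n)/f'(x_n)

Iteration 1:
  f(1.800000) = 1.432000
  f'(1.800000) = 6.720000
  x_1 = 1.800000 - 1.432000/6.720000 = 1.586905
Iteration 2:
  f(1.586905) = 0.235535
  f'(1.586905) = 4.554800
  x_2 = 1.586905 - 0.235535/4.554800 = 1.535193
Iteration 3:
  f(1.535193) = 0.012592
  f'(1.535193) = 4.070456
  x_3 = 1.535193 - 0.012592/4.070456 = 1.532100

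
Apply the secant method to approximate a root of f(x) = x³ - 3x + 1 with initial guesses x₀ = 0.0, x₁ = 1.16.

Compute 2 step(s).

f(x) = x³ - 3x + 1
x₀ = 0.0, x₁ = 1.16

Secant formula: x_{n+1} = x_n - f(x_n)(x_n - x_{n-1})/(f(x_n) - f(x_{n-1}))

Iteration 1:
  f(0.000000) = 1.000000
  f(1.160000) = -0.919104
  x_2 = 1.160000 - (-0.919104)×(1.160000 - 0.000000)/(-0.919104 - 1.000000)
       = 0.604449
Iteration 2:
  f(1.160000) = -0.919104
  f(0.604449) = -0.592506
  x_3 = 0.604449 - (-0.592506)×(0.604449 - 1.160000)/(-0.592506 - (-0.919104))
       = -0.403418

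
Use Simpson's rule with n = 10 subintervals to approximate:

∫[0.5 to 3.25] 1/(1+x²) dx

f(x) = 1/(1+x²)
a = 0.5, b = 3.25, n = 10
h = (b - a)/n = 0.275000

Simpson's rule: (h/3)[f(x₀) + 4f(x₁) + 2f(x₂) + ... + f(xₙ)]

x_0 = 0.5000, f(x_0) = 0.800000, coefficient = 1
x_1 = 0.7750, f(x_1) = 0.624756, coefficient = 4
x_2 = 1.0500, f(x_2) = 0.475624, coefficient = 2
x_3 = 1.3250, f(x_3) = 0.362894, coefficient = 4
x_4 = 1.6000, f(x_4) = 0.280899, coefficient = 2
x_5 = 1.8750, f(x_5) = 0.221453, coefficient = 4
x_6 = 2.1500, f(x_6) = 0.177857, coefficient = 2
x_7 = 2.4250, f(x_7) = 0.145336, coefficient = 4
x_8 = 2.7000, f(x_8) = 0.120627, coefficient = 2
x_9 = 2.9750, f(x_9) = 0.101516, coefficient = 4
x_10 = 3.2500, f(x_10) = 0.086486, coefficient = 1

I ≈ (0.275000/3) × 8.820322 = 0.808530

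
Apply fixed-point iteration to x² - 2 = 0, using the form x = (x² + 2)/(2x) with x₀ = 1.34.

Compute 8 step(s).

Equation: x² - 2 = 0
Fixed-point form: x = (x² + 2)/(2x)
x₀ = 1.34

x_1 = g(1.340000) = 1.416269
x_2 = g(1.416269) = 1.414215
x_3 = g(1.414215) = 1.414214
x_4 = g(1.414214) = 1.414214
x_5 = g(1.414214) = 1.414214
x_6 = g(1.414214) = 1.414214
x_7 = g(1.414214) = 1.414214
x_8 = g(1.414214) = 1.414214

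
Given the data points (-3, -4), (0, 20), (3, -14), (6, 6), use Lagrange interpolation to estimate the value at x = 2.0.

Lagrange interpolation formula:
P(x) = Σ yᵢ × Lᵢ(x)
where Lᵢ(x) = Π_{j≠i} (x - xⱼ)/(xᵢ - xⱼ)

L_0(2.0) = (2.0 - 0)/(-3 - 0) × (2.0 - 3)/(-3 - 3) × (2.0 - 6)/(-3 - 6) = -0.049383
L_1(2.0) = (2.0 - (-3))/(0 - (-3)) × (2.0 - 3)/(0 - 3) × (2.0 - 6)/(0 - 6) = 0.370370
L_2(2.0) = (2.0 - (-3))/(3 - (-3)) × (2.0 - 0)/(3 - 0) × (2.0 - 6)/(3 - 6) = 0.740741
L_3(2.0) = (2.0 - (-3))/(6 - (-3)) × (2.0 - 0)/(6 - 0) × (2.0 - 3)/(6 - 3) = -0.061728

P(2.0) = (-4)×L_0(2.0) + 20×L_1(2.0) + (-14)×L_2(2.0) + 6×L_3(2.0)
P(2.0) = -3.135802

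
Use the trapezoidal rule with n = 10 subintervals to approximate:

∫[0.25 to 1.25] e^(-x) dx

f(x) = e^(-x)
a = 0.25, b = 1.25, n = 10
h = (b - a)/n = 0.100000

Trapezoidal rule: (h/2)[f(x₀) + 2f(x₁) + 2f(x₂) + ... + f(xₙ)]

x_0 = 0.2500, f(x_0) = 0.778801, coefficient = 1
x_1 = 0.3500, f(x_1) = 0.704688, coefficient = 2
x_2 = 0.4500, f(x_2) = 0.637628, coefficient = 2
x_3 = 0.5500, f(x_3) = 0.576950, coefficient = 2
x_4 = 0.6500, f(x_4) = 0.522046, coefficient = 2
x_5 = 0.7500, f(x_5) = 0.472367, coefficient = 2
x_6 = 0.8500, f(x_6) = 0.427415, coefficient = 2
x_7 = 0.9500, f(x_7) = 0.386741, coefficient = 2
x_8 = 1.0500, f(x_8) = 0.349938, coefficient = 2
x_9 = 1.1500, f(x_9) = 0.316637, coefficient = 2
x_10 = 1.2500, f(x_10) = 0.286505, coefficient = 1

I ≈ (0.100000/2) × 9.854123 = 0.492706
Exact value: 0.492296
Error: 0.000410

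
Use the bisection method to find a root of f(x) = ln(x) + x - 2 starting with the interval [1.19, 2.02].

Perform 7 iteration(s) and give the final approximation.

f(x) = ln(x) + x - 2
Initial interval: [1.19, 2.02]

Iteration 1:
  c_1 = (1.190000 + 2.020000)/2 = 1.605000
  f(c_1) = f(1.605000) = 0.078124
  f(a) × f(c) < 0, new interval: [1.190000, 1.605000]
Iteration 2:
  c_2 = (1.190000 + 1.605000)/2 = 1.397500
  f(c_2) = f(1.397500) = -0.267815
  f(a) × f(c) ≥ 0, new interval: [1.397500, 1.605000]
Iteration 3:
  c_3 = (1.397500 + 1.605000)/2 = 1.501250
  f(c_3) = f(1.501250) = -0.092452
  f(a) × f(c) ≥ 0, new interval: [1.501250, 1.605000]
Iteration 4:
  c_4 = (1.501250 + 1.605000)/2 = 1.553125
  f(c_4) = f(1.553125) = -0.006606
  f(a) × f(c) ≥ 0, new interval: [1.553125, 1.605000]
Iteration 5:
  c_5 = (1.553125 + 1.605000)/2 = 1.579063
  f(c_5) = f(1.579063) = 0.035894
  f(a) × f(c) < 0, new interval: [1.553125, 1.579063]
Iteration 6:
  c_6 = (1.553125 + 1.579063)/2 = 1.566094
  f(c_6) = f(1.566094) = 0.014678
  f(a) × f(c) < 0, new interval: [1.553125, 1.566094]
Iteration 7:
  c_7 = (1.553125 + 1.566094)/2 = 1.559609
  f(c_7) = f(1.559609) = 0.004045
  f(a) × f(c) < 0, new interval: [1.553125, 1.559609]

After 7 iteration(s), the approximation is c_7 = 1.559609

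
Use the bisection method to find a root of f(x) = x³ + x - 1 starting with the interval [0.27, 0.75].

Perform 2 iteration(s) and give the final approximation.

f(x) = x³ + x - 1
Initial interval: [0.27, 0.75]

Iteration 1:
  c_1 = (0.270000 + 0.750000)/2 = 0.510000
  f(c_1) = f(0.510000) = -0.357349
  f(a) × f(c) ≥ 0, new interval: [0.510000, 0.750000]
Iteration 2:
  c_2 = (0.510000 + 0.750000)/2 = 0.630000
  f(c_2) = f(0.630000) = -0.119953
  f(a) × f(c) ≥ 0, new interval: [0.630000, 0.750000]

After 2 iteration(s), the approximation is c_2 = 0.630000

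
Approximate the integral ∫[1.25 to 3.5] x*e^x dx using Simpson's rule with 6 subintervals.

f(x) = x*e^x
a = 1.25, b = 3.5, n = 6
h = (b - a)/n = 0.375000

Simpson's rule: (h/3)[f(x₀) + 4f(x₁) + 2f(x₂) + ... + f(xₙ)]

x_0 = 1.2500, f(x_0) = 4.362929, coefficient = 1
x_1 = 1.6250, f(x_1) = 8.252431, coefficient = 4
x_2 = 2.0000, f(x_2) = 14.778112, coefficient = 2
x_3 = 2.3750, f(x_3) = 25.533656, coefficient = 4
x_4 = 2.7500, f(x_4) = 43.017238, coefficient = 2
x_5 = 3.1250, f(x_5) = 71.124672, coefficient = 4
x_6 = 3.5000, f(x_6) = 115.904082, coefficient = 1

I ≈ (0.375000/3) × 655.500748 = 81.937593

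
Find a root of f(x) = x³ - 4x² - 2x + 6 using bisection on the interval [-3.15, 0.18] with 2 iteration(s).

f(x) = x³ - 4x² - 2x + 6
Initial interval: [-3.15, 0.18]

Iteration 1:
  c_1 = (-3.150000 + 0.180000)/2 = -1.485000
  f(c_1) = f(-1.485000) = -3.125659
  f(a) × f(c) ≥ 0, new interval: [-1.485000, 0.180000]
Iteration 2:
  c_2 = (-1.485000 + 0.180000)/2 = -0.652500
  f(c_2) = f(-0.652500) = 5.324169
  f(a) × f(c) < 0, new interval: [-1.485000, -0.652500]

After 2 iteration(s), the approximation is c_2 = -0.652500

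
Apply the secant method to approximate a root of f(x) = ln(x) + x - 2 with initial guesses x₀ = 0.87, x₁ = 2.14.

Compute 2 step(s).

f(x) = ln(x) + x - 2
x₀ = 0.87, x₁ = 2.14

Secant formula: x_{n+1} = x_n - f(x_n)(x_n - x_{n-1})/(f(x_n) - f(x_{n-1}))

Iteration 1:
  f(0.870000) = -1.269262
  f(2.140000) = 0.900806
  x_2 = 2.140000 - 0.900806×(2.140000 - 0.870000)/(0.900806 - (-1.269262))
       = 1.612817
Iteration 2:
  f(2.140000) = 0.900806
  f(1.612817) = 0.090799
  x_3 = 1.612817 - 0.090799×(1.612817 - 2.140000)/(0.090799 - 0.900806)
       = 1.553721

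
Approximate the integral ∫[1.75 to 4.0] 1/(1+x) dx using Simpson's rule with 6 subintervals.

f(x) = 1/(1+x)
a = 1.75, b = 4.0, n = 6
h = (b - a)/n = 0.375000

Simpson's rule: (h/3)[f(x₀) + 4f(x₁) + 2f(x₂) + ... + f(xₙ)]

x_0 = 1.7500, f(x_0) = 0.363636, coefficient = 1
x_1 = 2.1250, f(x_1) = 0.320000, coefficient = 4
x_2 = 2.5000, f(x_2) = 0.285714, coefficient = 2
x_3 = 2.8750, f(x_3) = 0.258065, coefficient = 4
x_4 = 3.2500, f(x_4) = 0.235294, coefficient = 2
x_5 = 3.6250, f(x_5) = 0.216216, coefficient = 4
x_6 = 4.0000, f(x_6) = 0.200000, coefficient = 1

I ≈ (0.375000/3) × 4.782776 = 0.597847
Exact value: 0.597837
Error: 0.000010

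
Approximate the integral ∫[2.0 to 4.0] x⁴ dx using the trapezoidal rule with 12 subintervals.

f(x) = x⁴
a = 2.0, b = 4.0, n = 12
h = (b - a)/n = 0.166667

Trapezoidal rule: (h/2)[f(x₀) + 2f(x₁) + 2f(x₂) + ... + f(xₙ)]

x_0 = 2.0000, f(x_0) = 16.000000, coefficient = 1
x_1 = 2.1667, f(x_1) = 22.037809, coefficient = 2
x_2 = 2.3333, f(x_2) = 29.641975, coefficient = 2
x_3 = 2.5000, f(x_3) = 39.062500, coefficient = 2
x_4 = 2.6667, f(x_4) = 50.567901, coefficient = 2
x_5 = 2.8333, f(x_5) = 64.445216, coefficient = 2
x_6 = 3.0000, f(x_6) = 81.000000, coefficient = 2
x_7 = 3.1667, f(x_7) = 100.556327, coefficient = 2
x_8 = 3.3333, f(x_8) = 123.456790, coefficient = 2
x_9 = 3.5000, f(x_9) = 150.062500, coefficient = 2
x_10 = 3.6667, f(x_10) = 180.753086, coefficient = 2
x_11 = 3.8333, f(x_11) = 215.926698, coefficient = 2
x_12 = 4.0000, f(x_12) = 256.000000, coefficient = 1

I ≈ (0.166667/2) × 2387.021605 = 198.918467
Exact value: 198.400000
Error: 0.518467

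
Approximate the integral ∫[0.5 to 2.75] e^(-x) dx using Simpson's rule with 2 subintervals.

f(x) = e^(-x)
a = 0.5, b = 2.75, n = 2
h = (b - a)/n = 1.125000

Simpson's rule: (h/3)[f(x₀) + 4f(x₁) + 2f(x₂) + ... + f(xₙ)]

x_0 = 0.5000, f(x_0) = 0.606531, coefficient = 1
x_1 = 1.6250, f(x_1) = 0.196912, coefficient = 4
x_2 = 2.7500, f(x_2) = 0.063928, coefficient = 1

I ≈ (1.125000/3) × 1.458105 = 0.546789
Exact value: 0.542603
Error: 0.004187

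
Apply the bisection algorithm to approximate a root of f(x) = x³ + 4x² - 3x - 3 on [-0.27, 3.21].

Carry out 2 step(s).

f(x) = x³ + 4x² - 3x - 3
Initial interval: [-0.27, 3.21]

Iteration 1:
  c_1 = (-0.270000 + 3.210000)/2 = 1.470000
  f(c_1) = f(1.470000) = 4.410123
  f(a) × f(c) < 0, new interval: [-0.270000, 1.470000]
Iteration 2:
  c_2 = (-0.270000 + 1.470000)/2 = 0.600000
  f(c_2) = f(0.600000) = -3.144000
  f(a) × f(c) ≥ 0, new interval: [0.600000, 1.470000]

After 2 iteration(s), the approximation is c_2 = 0.600000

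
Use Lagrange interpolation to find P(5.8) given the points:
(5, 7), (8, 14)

Lagrange interpolation formula:
P(x) = Σ yᵢ × Lᵢ(x)
where Lᵢ(x) = Π_{j≠i} (x - xⱼ)/(xᵢ - xⱼ)

L_0(5.8) = (5.8 - 8)/(5 - 8) = 0.733333
L_1(5.8) = (5.8 - 5)/(8 - 5) = 0.266667

P(5.8) = 7×L_0(5.8) + 14×L_1(5.8)
P(5.8) = 8.866667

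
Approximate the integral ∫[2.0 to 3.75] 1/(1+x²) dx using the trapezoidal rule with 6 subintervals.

f(x) = 1/(1+x²)
a = 2.0, b = 3.75, n = 6
h = (b - a)/n = 0.291667

Trapezoidal rule: (h/2)[f(x₀) + 2f(x₁) + 2f(x₂) + ... + f(xₙ)]

x_0 = 2.0000, f(x_0) = 0.200000, coefficient = 1
x_1 = 2.2917, f(x_1) = 0.159956, coefficient = 2
x_2 = 2.5833, f(x_2) = 0.130317, coefficient = 2
x_3 = 2.8750, f(x_3) = 0.107926, coefficient = 2
x_4 = 3.1667, f(x_4) = 0.090680, coefficient = 2
x_5 = 3.4583, f(x_5) = 0.077160, coefficient = 2
x_6 = 3.7500, f(x_6) = 0.066390, coefficient = 1

I ≈ (0.291667/2) × 1.398467 = 0.203943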